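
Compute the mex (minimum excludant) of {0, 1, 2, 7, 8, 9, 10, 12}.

The values 0, 1, 2 are all present; 3 is the first non-negative integer missing from the set.

3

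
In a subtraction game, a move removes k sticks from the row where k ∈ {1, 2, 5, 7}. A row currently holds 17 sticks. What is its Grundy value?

Build the Grundy sequence with g(k) = mex{g(k−s) : s ∈ {1, 2, 5, 7}, s ≤ k}:
k:     0  1  2  3  4  5  6  7  8  9 10 11 12 13 14 15 16 17
g(k):  0  1  2  0  1  2  0  1  2  0  1  2  0  1  2  0  1  2
So g(17) = 2.

2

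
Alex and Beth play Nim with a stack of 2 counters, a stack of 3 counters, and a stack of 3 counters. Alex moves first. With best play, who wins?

Alex wins

Nim-sum: 2 ⊕ 3 ⊕ 3 = 2.
The nim-sum is 2 ≠ 0, so this is an N-position: the player to move can win; Alex has a winning move.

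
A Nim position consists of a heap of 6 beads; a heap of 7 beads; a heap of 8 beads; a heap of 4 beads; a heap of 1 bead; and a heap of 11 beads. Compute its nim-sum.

Compute the nim-sum pairwise:
6 ^ 7 = 1
1 ^ 8 = 9
9 ^ 4 = 13
13 ^ 1 = 12
12 ^ 11 = 7

7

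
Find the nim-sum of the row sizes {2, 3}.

1

Compute the nim-sum pairwise:
2 XOR 3 = 1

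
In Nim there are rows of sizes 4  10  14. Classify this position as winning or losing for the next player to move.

Losing position

Compute the nim-sum pairwise:
4 XOR 10 = 14
14 XOR 14 = 0
The nim-sum is 0, so this is a P-position: the player to move is in a losing position under optimal play.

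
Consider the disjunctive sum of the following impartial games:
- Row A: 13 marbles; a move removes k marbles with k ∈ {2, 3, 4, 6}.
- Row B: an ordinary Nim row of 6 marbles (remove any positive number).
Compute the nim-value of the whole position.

Build the Grundy sequence for row A with g(k) = mex{g(k−s) : s ∈ {2, 3, 4, 6}, s ≤ k}:
k:     0  1  2  3  4  5  6  7  8  9 10 11 12 13
g(k):  0  0  1  1  2  2  3  3  0  0  1  1  2  2
So g(13) = 2.
Row B is a plain Nim row of size 6, so its Grundy value is 6.
By the Sprague-Grundy theorem, the Grundy value of a sum of independent games is the XOR of the component values.
Combined value = 2 ⊕ 6 = 4.

4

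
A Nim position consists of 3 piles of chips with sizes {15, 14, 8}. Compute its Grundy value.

Write each in binary and XOR column by column:
  1111  (15)
  1110  (14)
  1000  (8)
  ----
  1001  (9)

9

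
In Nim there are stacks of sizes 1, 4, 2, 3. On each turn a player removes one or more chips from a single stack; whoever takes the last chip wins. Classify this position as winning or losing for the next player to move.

Winning position

Bitwise XOR of the heap sizes:
  001  (1)
  100  (4)
  010  (2)
  011  (3)
  ---
  100  (4)
The nim-sum is 4 ≠ 0, so this is an N-position: the player to move can win.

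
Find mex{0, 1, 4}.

2

The values 0, 1 are all present; 2 is the first non-negative integer missing from the set.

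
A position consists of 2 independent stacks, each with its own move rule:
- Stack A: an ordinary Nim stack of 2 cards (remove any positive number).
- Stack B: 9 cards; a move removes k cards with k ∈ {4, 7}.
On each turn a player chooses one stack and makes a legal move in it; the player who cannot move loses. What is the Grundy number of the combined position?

0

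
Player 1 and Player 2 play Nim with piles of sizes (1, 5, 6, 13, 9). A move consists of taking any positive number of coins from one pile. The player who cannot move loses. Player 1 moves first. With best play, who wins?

Compute the nim-sum pairwise:
1 ^ 5 = 4
4 ^ 6 = 2
2 ^ 13 = 15
15 ^ 9 = 6
The nim-sum is 6 ≠ 0, so this is an N-position: the player to move can win; Player 1 has a winning move.

Player 1 wins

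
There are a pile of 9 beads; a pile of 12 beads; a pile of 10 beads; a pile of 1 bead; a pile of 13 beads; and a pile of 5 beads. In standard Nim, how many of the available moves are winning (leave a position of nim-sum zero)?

3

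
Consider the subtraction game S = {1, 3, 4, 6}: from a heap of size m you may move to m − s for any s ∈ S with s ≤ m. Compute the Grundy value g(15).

1

Grundy values for subtraction set {1, 3, 4, 6}:
k:     0  1  2  3  4  5  6  7  8  9 10 11 12 13 14 15
g(k):  0  1  0  1  2  3  2  0  1  0  1  2  3  2  0  1
So g(15) = 1.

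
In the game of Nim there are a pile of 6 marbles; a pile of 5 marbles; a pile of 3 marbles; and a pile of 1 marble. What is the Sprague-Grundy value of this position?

1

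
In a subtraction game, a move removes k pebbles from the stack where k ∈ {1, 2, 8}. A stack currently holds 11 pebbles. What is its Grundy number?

2

Compute g(0), g(1), … for moves {1, 2, 8}:
k:     0  1  2  3  4  5  6  7  8  9 10 11
g(k):  0  1  2  0  1  2  0  1  2  0  1  2
So g(11) = 2.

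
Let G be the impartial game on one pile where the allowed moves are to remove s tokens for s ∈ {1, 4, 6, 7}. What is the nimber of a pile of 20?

2

Build the Grundy sequence with g(k) = mex{g(k−s) : s ∈ {1, 4, 6, 7}, s ≤ k}:
k:     0  1  2  3  4  5  6  7  8  9 10 11 12 13 14 15 16 17 18 19 20
g(k):  0  1  0  1  2  0  1  2  3  2  0  1  2  0  1  0  1  2  0  1  2
So g(20) = 2.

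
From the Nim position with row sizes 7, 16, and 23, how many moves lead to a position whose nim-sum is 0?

0

In binary:
  00111  (7)
  10000  (16)
  10111  (23)
  -----
  00000  (0)
The nim-sum is already 0, so every move leaves a nonzero nim-sum — there are no winning moves.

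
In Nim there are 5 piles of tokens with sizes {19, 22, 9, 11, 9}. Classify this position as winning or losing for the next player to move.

Winning position

In binary:
  10011  (19)
  10110  (22)
  01001  (9)
  01011  (11)
  01001  (9)
  -----
  01110  (14)
The nim-sum is 14 ≠ 0, so this is an N-position: the player to move can win.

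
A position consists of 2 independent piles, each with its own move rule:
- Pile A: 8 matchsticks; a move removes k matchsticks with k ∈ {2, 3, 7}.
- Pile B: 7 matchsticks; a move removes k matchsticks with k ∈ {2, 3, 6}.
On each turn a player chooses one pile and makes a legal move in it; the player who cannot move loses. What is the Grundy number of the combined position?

0

For pile A, compute g(0), g(1), … with moves {2, 3, 7}:
k:     0  1  2  3  4  5  6  7  8
g(k):  0  0  1  1  2  0  0  1  1
So g(8) = 1.
Grundy values for pile B (subtraction set {2, 3, 6}):
k:     0  1  2  3  4  5  6  7
g(k):  0  0  1  1  2  0  3  1
So g(7) = 1.
By the Sprague-Grundy theorem, the Grundy value of a sum of independent games is the XOR of the component values.
Combined value = 1 ⊕ 1 = 0.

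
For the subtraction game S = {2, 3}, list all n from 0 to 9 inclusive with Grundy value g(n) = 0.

0, 1, 5, 6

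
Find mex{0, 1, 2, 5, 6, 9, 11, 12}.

The values 0, 1, 2 are all present; 3 is the first non-negative integer missing from the set.

3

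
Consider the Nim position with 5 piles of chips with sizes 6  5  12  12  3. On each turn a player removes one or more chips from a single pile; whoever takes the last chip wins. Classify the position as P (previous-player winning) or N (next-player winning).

Nim-sum: 6 ⊕ 5 ⊕ 12 ⊕ 12 ⊕ 3 = 0.
The nim-sum is 0, so this is a P-position: the player to move is in a losing position under optimal play.

P-position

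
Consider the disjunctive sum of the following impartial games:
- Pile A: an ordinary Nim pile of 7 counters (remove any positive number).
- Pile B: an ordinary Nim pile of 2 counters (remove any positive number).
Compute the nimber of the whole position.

Pile A is a plain Nim pile of size 7, so its Grundy value is 7.
Pile B is a plain Nim pile of size 2, so its Grundy value is 2.
The value of a disjunctive sum is the nim-sum of the parts.
Combined value = 7 XOR 2 = 5.

5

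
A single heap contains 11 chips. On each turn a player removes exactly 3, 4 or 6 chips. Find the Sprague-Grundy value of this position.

0

Compute g(0), g(1), … for moves {3, 4, 6}:
g(0) = mex{} = 0
g(1) = mex{} = 0
g(2) = mex{} = 0
g(3) = mex{0} = 1
g(4) = mex{0} = 1
g(5) = mex{0} = 1
g(6) = mex{0,1} = 2
g(7) = mex{0,1} = 2
g(8) = mex{0,1} = 2
g(9) = mex{1,2} = 0
g(10) = mex{1,2} = 0
g(11) = mex{1,2} = 0
So g(11) = 0.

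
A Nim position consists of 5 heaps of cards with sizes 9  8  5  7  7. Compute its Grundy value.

Nim-sum: 9 ⊕ 8 ⊕ 5 ⊕ 7 ⊕ 7 = 4.

4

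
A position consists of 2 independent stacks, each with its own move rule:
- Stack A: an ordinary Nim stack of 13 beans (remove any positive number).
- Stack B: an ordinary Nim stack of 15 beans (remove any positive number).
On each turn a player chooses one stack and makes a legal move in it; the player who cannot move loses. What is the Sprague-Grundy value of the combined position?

Stack A is a plain Nim stack of size 13, so its Grundy value is 13.
Stack B is a plain Nim stack of size 15, so its Grundy value is 15.
By the Sprague-Grundy theorem, the Grundy value of a sum of independent games is the XOR of the component values.
Combined value = 13 XOR 15 = 2.

2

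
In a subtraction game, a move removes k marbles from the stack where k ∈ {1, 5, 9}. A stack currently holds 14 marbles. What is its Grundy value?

0

Grundy values for subtraction set {1, 5, 9}:
g(0) = mex{} = 0
g(1) = mex{0} = 1
g(2) = mex{1} = 0
g(3) = mex{0} = 1
g(4) = mex{1} = 0
g(5) = mex{0} = 1
g(6) = mex{1} = 0
g(7) = mex{0} = 1
g(8) = mex{1} = 0
g(9) = mex{0} = 1
g(10) = mex{1} = 0
g(11) = mex{0} = 1
g(12) = mex{1} = 0
g(13) = mex{0} = 1
g(14) = mex{1} = 0
So g(14) = 0.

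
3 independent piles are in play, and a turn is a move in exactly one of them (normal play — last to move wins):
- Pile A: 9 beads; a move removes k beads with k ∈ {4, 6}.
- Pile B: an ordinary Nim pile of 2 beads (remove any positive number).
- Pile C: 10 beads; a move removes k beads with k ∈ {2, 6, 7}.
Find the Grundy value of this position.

3

For pile A, compute g(0), g(1), … with moves {4, 6}:
k:     0  1  2  3  4  5  6  7  8  9
g(k):  0  0  0  0  1  1  1  1  2  2
So g(9) = 2.
Pile B is a plain Nim pile of size 2, so its Grundy value is 2.
Build the Grundy sequence for pile C with g(k) = mex{g(k−s) : s ∈ {2, 6, 7}, s ≤ k}:
k:     0  1  2  3  4  5  6  7  8  9 10
g(k):  0  0  1  1  0  0  1  1  2  0  3
So g(10) = 3.
The value of a disjunctive sum is the nim-sum of the parts.
Combined value = 2 XOR 2 XOR 3 = 3.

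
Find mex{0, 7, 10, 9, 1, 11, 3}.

2

The values 0, 1 are all present; 2 is the first non-negative integer missing from the set.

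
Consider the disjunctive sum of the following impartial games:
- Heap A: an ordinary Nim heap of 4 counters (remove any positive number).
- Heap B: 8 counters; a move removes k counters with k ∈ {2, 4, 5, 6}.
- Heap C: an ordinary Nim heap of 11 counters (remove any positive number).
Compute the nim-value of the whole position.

15

Heap A is a plain Nim heap of size 4, so its Grundy value is 4.
For heap B, compute g(0), g(1), … with moves {2, 4, 5, 6}:
k:     0  1  2  3  4  5  6  7  8
g(k):  0  0  1  1  2  2  3  3  0
So g(8) = 0.
Heap C is a plain Nim heap of size 11, so its Grundy value is 11.
The value of a disjunctive sum is the nim-sum of the parts.
Combined value = 4 ⊕ 0 ⊕ 11 = 15.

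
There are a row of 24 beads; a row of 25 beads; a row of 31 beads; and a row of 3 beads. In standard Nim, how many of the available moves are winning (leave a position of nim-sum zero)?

Compute the nim-sum pairwise:
24 ^ 25 = 1
1 ^ 31 = 30
30 ^ 3 = 29
The overall nim-sum is X = 29. A row of size p has a winning move iff p XOR X < p (reduce it to p XOR X).
  24: 24 XOR 29 = 5 < 24 — winning move (to 5).
  25: 25 XOR 29 = 4 < 25 — winning move (to 4).
  31: 31 XOR 29 = 2 < 31 — winning move (to 2).
  3: 3 XOR 29 = 30 ≥ 3 — no move.
That gives 3 winning moves.

3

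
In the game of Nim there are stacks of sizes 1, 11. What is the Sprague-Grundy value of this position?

10

Write each in binary and XOR column by column:
  0001  (1)
  1011  (11)
  ----
  1010  (10)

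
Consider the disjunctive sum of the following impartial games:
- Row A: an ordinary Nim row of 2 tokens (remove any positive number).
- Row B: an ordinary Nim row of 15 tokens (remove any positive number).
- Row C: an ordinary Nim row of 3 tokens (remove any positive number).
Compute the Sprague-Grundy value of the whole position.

14

Row A is a plain Nim row of size 2, so its Grundy value is 2.
Row B is a plain Nim row of size 15, so its Grundy value is 15.
Row C is a plain Nim row of size 3, so its Grundy value is 3.
The value of a disjunctive sum is the nim-sum of the parts.
Combined value = 2 XOR 15 XOR 3 = 14.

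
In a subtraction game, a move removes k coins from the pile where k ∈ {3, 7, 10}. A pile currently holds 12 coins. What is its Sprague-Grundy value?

Build the Grundy sequence with g(k) = mex{g(k−s) : s ∈ {3, 7, 10}, s ≤ k}:
k:     0  1  2  3  4  5  6  7  8  9 10 11 12
g(k):  0  0  0  1  1  1  0  2  2  1  3  3  2
So g(12) = 2.

2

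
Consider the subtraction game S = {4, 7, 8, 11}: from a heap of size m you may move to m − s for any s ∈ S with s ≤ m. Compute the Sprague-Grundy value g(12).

3

Build the Grundy sequence with g(k) = mex{g(k−s) : s ∈ {4, 7, 8, 11}, s ≤ k}:
g(0) = mex{} = 0
g(1) = mex{} = 0
g(2) = mex{} = 0
g(3) = mex{} = 0
g(4) = mex{0} = 1
g(5) = mex{0} = 1
g(6) = mex{0} = 1
g(7) = mex{0} = 1
g(8) = mex{0,1} = 2
g(9) = mex{0,1} = 2
g(10) = mex{0,1} = 2
g(11) = mex{0,1} = 2
g(12) = mex{0,1,2} = 3
So g(12) = 3.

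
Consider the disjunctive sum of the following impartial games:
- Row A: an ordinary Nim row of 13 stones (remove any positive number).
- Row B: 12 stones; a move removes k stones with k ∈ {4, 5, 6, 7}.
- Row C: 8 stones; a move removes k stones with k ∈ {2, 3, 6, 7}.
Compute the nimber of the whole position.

15

Row A is a plain Nim row of size 13, so its Grundy value is 13.
Build the Grundy sequence for row B with g(k) = mex{g(k−s) : s ∈ {4, 5, 6, 7}, s ≤ k}:
g(0) = mex{} = 0
g(1) = mex{} = 0
g(2) = mex{} = 0
g(3) = mex{} = 0
g(4) = mex{0} = 1
g(5) = mex{0} = 1
g(6) = mex{0} = 1
g(7) = mex{0} = 1
g(8) = mex{0,1} = 2
g(9) = mex{0,1} = 2
g(10) = mex{0,1} = 2
g(11) = mex{1} = 0
g(12) = mex{1,2} = 0
So g(12) = 0.
Build the Grundy sequence for row C with g(k) = mex{g(k−s) : s ∈ {2, 3, 6, 7}, s ≤ k}:
g(0) = mex{} = 0
g(1) = mex{} = 0
g(2) = mex{0} = 1
g(3) = mex{0} = 1
g(4) = mex{0,1} = 2
g(5) = mex{1} = 0
g(6) = mex{0,1,2} = 3
g(7) = mex{0,2} = 1
g(8) = mex{0,1,3} = 2
So g(8) = 2.
By the Sprague-Grundy theorem, the Grundy value of a sum of independent games is the XOR of the component values.
Combined value = 13 ⊕ 0 ⊕ 2 = 15.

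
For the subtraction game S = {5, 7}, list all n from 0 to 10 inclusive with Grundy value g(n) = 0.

0, 1, 2, 3, 4

Build the Grundy sequence with g(k) = mex{g(k−s) : s ∈ {5, 7}, s ≤ k}:
k:     0  1  2  3  4  5  6  7  8  9 10
g(k):  0  0  0  0  0  1  1  1  1  1  2
The P-positions (g = 0) in 0..10 are 0, 1, 2, 3, 4.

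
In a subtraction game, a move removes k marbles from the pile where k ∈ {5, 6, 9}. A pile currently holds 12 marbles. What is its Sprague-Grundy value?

Build the Grundy sequence with g(k) = mex{g(k−s) : s ∈ {5, 6, 9}, s ≤ k}:
g(0) = mex{} = 0
g(1) = mex{} = 0
g(2) = mex{} = 0
g(3) = mex{} = 0
g(4) = mex{} = 0
g(5) = mex{0} = 1
g(6) = mex{0} = 1
g(7) = mex{0} = 1
g(8) = mex{0} = 1
g(9) = mex{0} = 1
g(10) = mex{0,1} = 2
g(11) = mex{0,1} = 2
g(12) = mex{0,1} = 2
So g(12) = 2.

2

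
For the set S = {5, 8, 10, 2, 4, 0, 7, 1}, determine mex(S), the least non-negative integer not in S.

3

The values 0, 1, 2 are all present; 3 is the first non-negative integer missing from the set.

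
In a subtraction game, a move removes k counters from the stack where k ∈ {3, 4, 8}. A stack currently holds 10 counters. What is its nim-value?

1

Build the Grundy sequence with g(k) = mex{g(k−s) : s ∈ {3, 4, 8}, s ≤ k}:
k:     0  1  2  3  4  5  6  7  8  9 10
g(k):  0  0  0  1  1  1  2  0  2  3  1
So g(10) = 1.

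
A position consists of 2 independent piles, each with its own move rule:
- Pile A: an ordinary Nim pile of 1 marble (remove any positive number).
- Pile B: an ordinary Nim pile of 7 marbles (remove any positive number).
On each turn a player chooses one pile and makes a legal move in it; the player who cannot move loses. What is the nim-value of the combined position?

6

Pile A is a plain Nim pile of size 1, so its Grundy value is 1.
Pile B is a plain Nim pile of size 7, so its Grundy value is 7.
The value of a disjunctive sum is the nim-sum of the parts.
Combined value = 1 ⊕ 7 = 6.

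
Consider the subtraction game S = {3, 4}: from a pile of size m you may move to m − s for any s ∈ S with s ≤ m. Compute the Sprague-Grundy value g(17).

Build the Grundy sequence with g(k) = mex{g(k−s) : s ∈ {3, 4}, s ≤ k}:
k:     0  1  2  3  4  5  6  7  8  9 10 11 12 13 14 15 16 17
g(k):  0  0  0  1  1  1  2  0  0  0  1  1  1  2  0  0  0  1
So g(17) = 1.

1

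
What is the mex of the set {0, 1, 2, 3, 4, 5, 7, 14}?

The values 0, 1, 2, 3, 4, 5 are all present; 6 is the first non-negative integer missing from the set.

6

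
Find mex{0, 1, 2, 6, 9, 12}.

3

The values 0, 1, 2 are all present; 3 is the first non-negative integer missing from the set.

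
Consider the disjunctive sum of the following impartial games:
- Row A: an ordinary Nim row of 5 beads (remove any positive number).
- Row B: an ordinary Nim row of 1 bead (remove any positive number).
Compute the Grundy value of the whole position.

4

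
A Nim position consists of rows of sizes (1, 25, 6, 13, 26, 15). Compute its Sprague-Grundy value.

6

Bitwise XOR of the heap sizes:
  00001  (1)
  11001  (25)
  00110  (6)
  01101  (13)
  11010  (26)
  01111  (15)
  -----
  00110  (6)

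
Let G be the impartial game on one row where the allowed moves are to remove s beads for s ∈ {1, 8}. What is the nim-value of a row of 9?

0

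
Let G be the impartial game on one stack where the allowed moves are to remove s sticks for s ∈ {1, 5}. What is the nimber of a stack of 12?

Build the Grundy sequence with g(k) = mex{g(k−s) : s ∈ {1, 5}, s ≤ k}:
k:     0  1  2  3  4  5  6  7  8  9 10 11 12
g(k):  0  1  0  1  0  1  0  1  0  1  0  1  0
So g(12) = 0.

0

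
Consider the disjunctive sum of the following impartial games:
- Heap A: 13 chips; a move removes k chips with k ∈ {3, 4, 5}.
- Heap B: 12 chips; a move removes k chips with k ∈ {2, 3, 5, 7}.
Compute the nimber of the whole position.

0

Grundy values for heap A (subtraction set {3, 4, 5}):
g(0) = mex{} = 0
g(1) = mex{} = 0
g(2) = mex{} = 0
g(3) = mex{0} = 1
g(4) = mex{0} = 1
g(5) = mex{0} = 1
g(6) = mex{0,1} = 2
g(7) = mex{0,1} = 2
g(8) = mex{1} = 0
g(9) = mex{1,2} = 0
g(10) = mex{1,2} = 0
g(11) = mex{0,2} = 1
g(12) = mex{0,2} = 1
g(13) = mex{0} = 1
So g(13) = 1.
Grundy values for heap B (subtraction set {2, 3, 5, 7}):
g(0) = mex{} = 0
g(1) = mex{} = 0
g(2) = mex{0} = 1
g(3) = mex{0} = 1
g(4) = mex{0,1} = 2
g(5) = mex{0,1} = 2
g(6) = mex{0,1,2} = 3
g(7) = mex{0,1,2} = 3
g(8) = mex{0,1,2,3} = 4
g(9) = mex{1,2,3} = 0
g(10) = mex{1,2,3,4} = 0
g(11) = mex{0,2,3,4} = 1
g(12) = mex{0,2,3} = 1
So g(12) = 1.
The value of a disjunctive sum is the nim-sum of the parts.
Combined value = 1 XOR 1 = 0.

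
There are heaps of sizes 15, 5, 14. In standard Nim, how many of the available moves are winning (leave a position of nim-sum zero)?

3

Bitwise XOR of the heap sizes:
  1111  (15)
  0101  (5)
  1110  (14)
  ----
  0100  (4)
The overall nim-sum is X = 4. A heap of size p has a winning move iff p XOR X < p (reduce it to p XOR X).
  15: 15 XOR 4 = 11 < 15 — winning move (to 11).
  5: 5 XOR 4 = 1 < 5 — winning move (to 1).
  14: 14 XOR 4 = 10 < 14 — winning move (to 10).
That gives 3 winning moves.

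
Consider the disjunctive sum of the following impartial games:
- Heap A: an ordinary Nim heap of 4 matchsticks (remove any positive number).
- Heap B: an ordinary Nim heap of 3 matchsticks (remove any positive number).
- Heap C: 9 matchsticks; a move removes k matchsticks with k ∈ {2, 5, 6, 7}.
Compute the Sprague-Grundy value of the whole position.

5

Heap A is a plain Nim heap of size 4, so its Grundy value is 4.
Heap B is a plain Nim heap of size 3, so its Grundy value is 3.
For heap C, compute g(0), g(1), … with moves {2, 5, 6, 7}:
k:     0  1  2  3  4  5  6  7  8  9
g(k):  0  0  1  1  0  2  1  3  2  2
So g(9) = 2.
By the Sprague-Grundy theorem, the Grundy value of a sum of independent games is the XOR of the component values.
Combined value = 4 ⊕ 3 ⊕ 2 = 5.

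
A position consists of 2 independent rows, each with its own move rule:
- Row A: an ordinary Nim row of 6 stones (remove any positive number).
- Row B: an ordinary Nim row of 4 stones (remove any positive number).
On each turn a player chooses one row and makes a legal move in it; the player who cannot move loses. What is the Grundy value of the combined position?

2

Row A is a plain Nim row of size 6, so its Grundy value is 6.
Row B is a plain Nim row of size 4, so its Grundy value is 4.
The value of a disjunctive sum is the nim-sum of the parts.
Combined value = 6 ⊕ 4 = 2.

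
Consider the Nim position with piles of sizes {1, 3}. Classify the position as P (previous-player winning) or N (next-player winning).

N-position

Bitwise XOR of the heap sizes:
  01  (1)
  11  (3)
  --
  10  (2)
The nim-sum is 2 ≠ 0, so this is an N-position: the player to move can win.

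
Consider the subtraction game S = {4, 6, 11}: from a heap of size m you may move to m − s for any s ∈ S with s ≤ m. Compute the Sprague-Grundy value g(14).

1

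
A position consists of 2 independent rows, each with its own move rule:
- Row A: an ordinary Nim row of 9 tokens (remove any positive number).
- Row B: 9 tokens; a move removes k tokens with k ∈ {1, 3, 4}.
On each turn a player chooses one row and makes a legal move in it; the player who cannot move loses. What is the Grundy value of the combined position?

9

Row A is a plain Nim row of size 9, so its Grundy value is 9.
Grundy values for row B (subtraction set {1, 3, 4}):
g(0) = mex{} = 0
g(1) = mex{0} = 1
g(2) = mex{1} = 0
g(3) = mex{0} = 1
g(4) = mex{0,1} = 2
g(5) = mex{0,1,2} = 3
g(6) = mex{0,1,3} = 2
g(7) = mex{1,2} = 0
g(8) = mex{0,2,3} = 1
g(9) = mex{1,2,3} = 0
So g(9) = 0.
By the Sprague-Grundy theorem, the Grundy value of a sum of independent games is the XOR of the component values.
Combined value = 9 ⊕ 0 = 9.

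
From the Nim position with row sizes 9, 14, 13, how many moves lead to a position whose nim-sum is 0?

3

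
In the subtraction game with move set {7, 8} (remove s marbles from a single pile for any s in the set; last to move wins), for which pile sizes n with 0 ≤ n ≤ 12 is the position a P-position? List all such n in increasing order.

Grundy values for subtraction set {7, 8}:
k:     0  1  2  3  4  5  6  7  8  9 10 11 12
g(k):  0  0  0  0  0  0  0  1  1  1  1  1  1
The P-positions (g = 0) in 0..12 are 0, 1, 2, 3, 4, 5, 6.

0, 1, 2, 3, 4, 5, 6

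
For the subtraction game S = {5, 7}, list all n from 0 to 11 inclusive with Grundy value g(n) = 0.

Compute g(0), g(1), … for moves {5, 7}:
g(0) = mex{} = 0
g(1) = mex{} = 0
g(2) = mex{} = 0
g(3) = mex{} = 0
g(4) = mex{} = 0
g(5) = mex{0} = 1
g(6) = mex{0} = 1
g(7) = mex{0} = 1
g(8) = mex{0} = 1
g(9) = mex{0} = 1
g(10) = mex{0,1} = 2
g(11) = mex{0,1} = 2
The P-positions (g = 0) in 0..11 are 0, 1, 2, 3, 4.

0, 1, 2, 3, 4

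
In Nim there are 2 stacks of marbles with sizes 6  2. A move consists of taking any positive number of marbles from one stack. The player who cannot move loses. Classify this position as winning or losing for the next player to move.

Winning position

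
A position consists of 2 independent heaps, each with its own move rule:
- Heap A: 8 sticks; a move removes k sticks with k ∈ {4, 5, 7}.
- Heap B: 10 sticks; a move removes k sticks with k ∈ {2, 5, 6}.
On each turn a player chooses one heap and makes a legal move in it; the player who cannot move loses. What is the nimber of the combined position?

3

For heap A, compute g(0), g(1), … with moves {4, 5, 7}:
k:     0  1  2  3  4  5  6  7  8
g(k):  0  0  0  0  1  1  1  1  2
So g(8) = 2.
Build the Grundy sequence for heap B with g(k) = mex{g(k−s) : s ∈ {2, 5, 6}, s ≤ k}:
k:     0  1  2  3  4  5  6  7  8  9 10
g(k):  0  0  1  1  0  2  1  3  0  2  1
So g(10) = 1.
The value of a disjunctive sum is the nim-sum of the parts.
Combined value = 2 XOR 1 = 3.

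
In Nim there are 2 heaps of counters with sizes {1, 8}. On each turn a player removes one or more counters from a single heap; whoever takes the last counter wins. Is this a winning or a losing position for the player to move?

Compute the nim-sum pairwise:
1 ⊕ 8 = 9
The nim-sum is 9 ≠ 0, so this is an N-position: the player to move can win.

Winning position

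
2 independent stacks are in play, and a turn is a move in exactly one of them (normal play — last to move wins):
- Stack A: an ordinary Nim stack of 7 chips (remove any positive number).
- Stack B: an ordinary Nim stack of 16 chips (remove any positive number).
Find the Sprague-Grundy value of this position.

23

Stack A is a plain Nim stack of size 7, so its Grundy value is 7.
Stack B is a plain Nim stack of size 16, so its Grundy value is 16.
The value of a disjunctive sum is the nim-sum of the parts.
Combined value = 7 XOR 16 = 23.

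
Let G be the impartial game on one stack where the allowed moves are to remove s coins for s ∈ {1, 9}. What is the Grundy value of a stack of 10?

0

Build the Grundy sequence with g(k) = mex{g(k−s) : s ∈ {1, 9}, s ≤ k}:
g(0) = mex{} = 0
g(1) = mex{0} = 1
g(2) = mex{1} = 0
g(3) = mex{0} = 1
g(4) = mex{1} = 0
g(5) = mex{0} = 1
g(6) = mex{1} = 0
g(7) = mex{0} = 1
g(8) = mex{1} = 0
g(9) = mex{0} = 1
g(10) = mex{1} = 0
So g(10) = 0.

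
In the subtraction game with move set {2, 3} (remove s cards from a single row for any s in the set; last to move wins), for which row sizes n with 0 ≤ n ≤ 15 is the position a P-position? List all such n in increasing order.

Build the Grundy sequence with g(k) = mex{g(k−s) : s ∈ {2, 3}, s ≤ k}:
k:     0  1  2  3  4  5  6  7  8  9 10 11 12 13 14 15
g(k):  0  0  1  1  2  0  0  1  1  2  0  0  1  1  2  0
The P-positions (g = 0) in 0..15 are 0, 1, 5, 6, 10, 11, 15.

0, 1, 5, 6, 10, 11, 15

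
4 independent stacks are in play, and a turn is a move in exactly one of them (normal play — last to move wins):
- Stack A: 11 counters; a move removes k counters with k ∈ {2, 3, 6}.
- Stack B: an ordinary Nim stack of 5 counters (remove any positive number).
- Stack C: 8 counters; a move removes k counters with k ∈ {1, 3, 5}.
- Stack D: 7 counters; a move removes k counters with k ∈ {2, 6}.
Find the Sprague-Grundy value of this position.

5

For stack A, compute g(0), g(1), … with moves {2, 3, 6}:
g(0) = mex{} = 0
g(1) = mex{} = 0
g(2) = mex{0} = 1
g(3) = mex{0} = 1
g(4) = mex{0,1} = 2
g(5) = mex{1} = 0
g(6) = mex{0,1,2} = 3
g(7) = mex{0,2} = 1
g(8) = mex{0,1,3} = 2
g(9) = mex{1,3} = 0
g(10) = mex{1,2} = 0
g(11) = mex{0,2} = 1
So g(11) = 1.
Stack B is a plain Nim stack of size 5, so its Grundy value is 5.
Grundy values for stack C (subtraction set {1, 3, 5}):
g(0) = mex{} = 0
g(1) = mex{0} = 1
g(2) = mex{1} = 0
g(3) = mex{0} = 1
g(4) = mex{1} = 0
g(5) = mex{0} = 1
g(6) = mex{1} = 0
g(7) = mex{0} = 1
g(8) = mex{1} = 0
So g(8) = 0.
For stack D, compute g(0), g(1), … with moves {2, 6}:
g(0) = mex{} = 0
g(1) = mex{} = 0
g(2) = mex{0} = 1
g(3) = mex{0} = 1
g(4) = mex{1} = 0
g(5) = mex{1} = 0
g(6) = mex{0} = 1
g(7) = mex{0} = 1
So g(7) = 1.
By the Sprague-Grundy theorem, the Grundy value of a sum of independent games is the XOR of the component values.
Combined value = 1 XOR 5 XOR 0 XOR 1 = 5.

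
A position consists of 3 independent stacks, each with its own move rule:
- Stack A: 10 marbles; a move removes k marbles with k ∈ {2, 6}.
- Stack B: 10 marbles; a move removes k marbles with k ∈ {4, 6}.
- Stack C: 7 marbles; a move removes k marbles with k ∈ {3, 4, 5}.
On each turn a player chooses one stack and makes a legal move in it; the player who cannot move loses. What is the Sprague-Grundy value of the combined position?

For stack A, compute g(0), g(1), … with moves {2, 6}:
g(0) = mex{} = 0
g(1) = mex{} = 0
g(2) = mex{0} = 1
g(3) = mex{0} = 1
g(4) = mex{1} = 0
g(5) = mex{1} = 0
g(6) = mex{0} = 1
g(7) = mex{0} = 1
g(8) = mex{1} = 0
g(9) = mex{1} = 0
g(10) = mex{0} = 1
So g(10) = 1.
Grundy values for stack B (subtraction set {4, 6}):
k:     0  1  2  3  4  5  6  7  8  9 10
g(k):  0  0  0  0  1  1  1  1  2  2  0
So g(10) = 0.
Build the Grundy sequence for stack C with g(k) = mex{g(k−s) : s ∈ {3, 4, 5}, s ≤ k}:
k:     0  1  2  3  4  5  6  7
g(k):  0  0  0  1  1  1  2  2
So g(7) = 2.
By the Sprague-Grundy theorem, the Grundy value of a sum of independent games is the XOR of the component values.
Combined value = 1 ⊕ 0 ⊕ 2 = 3.

3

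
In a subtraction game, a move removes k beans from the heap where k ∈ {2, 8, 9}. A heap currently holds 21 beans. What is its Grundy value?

0

Build the Grundy sequence with g(k) = mex{g(k−s) : s ∈ {2, 8, 9}, s ≤ k}:
k:     0  1  2  3  4  5  6  7  8  9 10 11 12 13 14 15 16 17 18 19 20 21
g(k):  0  0  1  1  0  0  1  1  2  2  3  0  2  1  3  0  0  1  1  2  3  0
So g(21) = 0.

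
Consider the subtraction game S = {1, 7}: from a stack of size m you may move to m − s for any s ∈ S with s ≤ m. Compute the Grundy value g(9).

Build the Grundy sequence with g(k) = mex{g(k−s) : s ∈ {1, 7}, s ≤ k}:
k:     0  1  2  3  4  5  6  7  8  9
g(k):  0  1  0  1  0  1  0  1  0  1
So g(9) = 1.

1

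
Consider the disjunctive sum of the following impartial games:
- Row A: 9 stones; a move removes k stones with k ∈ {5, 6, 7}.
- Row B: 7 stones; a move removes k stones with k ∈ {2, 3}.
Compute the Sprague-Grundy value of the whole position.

0

Build the Grundy sequence for row A with g(k) = mex{g(k−s) : s ∈ {5, 6, 7}, s ≤ k}:
k:     0  1  2  3  4  5  6  7  8  9
g(k):  0  0  0  0  0  1  1  1  1  1
So g(9) = 1.
For row B, compute g(0), g(1), … with moves {2, 3}:
g(0) = mex{} = 0
g(1) = mex{} = 0
g(2) = mex{0} = 1
g(3) = mex{0} = 1
g(4) = mex{0,1} = 2
g(5) = mex{1} = 0
g(6) = mex{1,2} = 0
g(7) = mex{0,2} = 1
So g(7) = 1.
By the Sprague-Grundy theorem, the Grundy value of a sum of independent games is the XOR of the component values.
Combined value = 1 ⊕ 1 = 0.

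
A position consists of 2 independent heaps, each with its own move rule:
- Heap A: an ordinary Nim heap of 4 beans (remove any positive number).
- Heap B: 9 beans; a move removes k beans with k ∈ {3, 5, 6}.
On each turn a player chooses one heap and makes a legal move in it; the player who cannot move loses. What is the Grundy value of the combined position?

4

Heap A is a plain Nim heap of size 4, so its Grundy value is 4.
Grundy values for heap B (subtraction set {3, 5, 6}):
k:     0  1  2  3  4  5  6  7  8  9
g(k):  0  0  0  1  1  1  2  2  2  0
So g(9) = 0.
The value of a disjunctive sum is the nim-sum of the parts.
Combined value = 4 ⊕ 0 = 4.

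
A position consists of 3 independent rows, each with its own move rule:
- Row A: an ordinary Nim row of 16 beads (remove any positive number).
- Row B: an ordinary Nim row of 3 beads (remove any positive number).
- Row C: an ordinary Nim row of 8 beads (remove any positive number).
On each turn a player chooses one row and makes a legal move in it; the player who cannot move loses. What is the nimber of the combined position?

Row A is a plain Nim row of size 16, so its Grundy value is 16.
Row B is a plain Nim row of size 3, so its Grundy value is 3.
Row C is a plain Nim row of size 8, so its Grundy value is 8.
The value of a disjunctive sum is the nim-sum of the parts.
Combined value = 16 XOR 3 XOR 8 = 27.

27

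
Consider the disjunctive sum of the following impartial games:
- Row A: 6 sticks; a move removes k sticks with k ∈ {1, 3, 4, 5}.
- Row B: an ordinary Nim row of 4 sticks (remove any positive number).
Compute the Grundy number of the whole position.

For row A, compute g(0), g(1), … with moves {1, 3, 4, 5}:
k:     0  1  2  3  4  5  6
g(k):  0  1  0  1  2  3  2
So g(6) = 2.
Row B is a plain Nim row of size 4, so its Grundy value is 4.
By the Sprague-Grundy theorem, the Grundy value of a sum of independent games is the XOR of the component values.
Combined value = 2 ⊕ 4 = 6.

6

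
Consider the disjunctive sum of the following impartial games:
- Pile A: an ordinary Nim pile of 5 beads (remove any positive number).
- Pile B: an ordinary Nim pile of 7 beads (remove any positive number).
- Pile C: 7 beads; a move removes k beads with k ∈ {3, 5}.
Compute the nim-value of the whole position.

Pile A is a plain Nim pile of size 5, so its Grundy value is 5.
Pile B is a plain Nim pile of size 7, so its Grundy value is 7.
For pile C, compute g(0), g(1), … with moves {3, 5}:
k:     0  1  2  3  4  5  6  7
g(k):  0  0  0  1  1  1  2  2
So g(7) = 2.
By the Sprague-Grundy theorem, the Grundy value of a sum of independent games is the XOR of the component values.
Combined value = 5 ⊕ 7 ⊕ 2 = 0.

0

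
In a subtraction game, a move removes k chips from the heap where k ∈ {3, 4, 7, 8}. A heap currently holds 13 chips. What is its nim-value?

0

Build the Grundy sequence with g(k) = mex{g(k−s) : s ∈ {3, 4, 7, 8}, s ≤ k}:
g(0) = mex{} = 0
g(1) = mex{} = 0
g(2) = mex{} = 0
g(3) = mex{0} = 1
g(4) = mex{0} = 1
g(5) = mex{0} = 1
g(6) = mex{0,1} = 2
g(7) = mex{0,1} = 2
g(8) = mex{0,1} = 2
g(9) = mex{0,1,2} = 3
g(10) = mex{0,1,2} = 3
g(11) = mex{1,2} = 0
g(12) = mex{1,2,3} = 0
g(13) = mex{1,2,3} = 0
So g(13) = 0.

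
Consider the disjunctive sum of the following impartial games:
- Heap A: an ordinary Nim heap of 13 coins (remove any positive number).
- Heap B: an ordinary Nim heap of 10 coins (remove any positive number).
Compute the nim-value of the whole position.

Heap A is a plain Nim heap of size 13, so its Grundy value is 13.
Heap B is a plain Nim heap of size 10, so its Grundy value is 10.
The value of a disjunctive sum is the nim-sum of the parts.
Combined value = 13 XOR 10 = 7.

7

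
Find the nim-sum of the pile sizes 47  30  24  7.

46

Compute the nim-sum pairwise:
47 ⊕ 30 = 49
49 ⊕ 24 = 41
41 ⊕ 7 = 46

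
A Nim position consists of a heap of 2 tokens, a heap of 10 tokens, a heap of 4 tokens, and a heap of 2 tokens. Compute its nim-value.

Bitwise XOR of the heap sizes:
  0010  (2)
  1010  (10)
  0100  (4)
  0010  (2)
  ----
  1110  (14)

14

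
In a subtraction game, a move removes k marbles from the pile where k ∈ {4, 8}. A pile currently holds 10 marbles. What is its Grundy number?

2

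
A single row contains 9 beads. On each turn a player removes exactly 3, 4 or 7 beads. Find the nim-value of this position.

Build the Grundy sequence with g(k) = mex{g(k−s) : s ∈ {3, 4, 7}, s ≤ k}:
g(0) = mex{} = 0
g(1) = mex{} = 0
g(2) = mex{} = 0
g(3) = mex{0} = 1
g(4) = mex{0} = 1
g(5) = mex{0} = 1
g(6) = mex{0,1} = 2
g(7) = mex{0,1} = 2
g(8) = mex{0,1} = 2
g(9) = mex{0,1,2} = 3
So g(9) = 3.

3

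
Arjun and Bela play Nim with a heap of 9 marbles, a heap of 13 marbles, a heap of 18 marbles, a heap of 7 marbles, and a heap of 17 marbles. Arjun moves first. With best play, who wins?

Bela wins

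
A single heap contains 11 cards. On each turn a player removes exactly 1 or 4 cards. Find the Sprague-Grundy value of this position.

Grundy values for subtraction set {1, 4}:
k:     0  1  2  3  4  5  6  7  8  9 10 11
g(k):  0  1  0  1  2  0  1  0  1  2  0  1
So g(11) = 1.

1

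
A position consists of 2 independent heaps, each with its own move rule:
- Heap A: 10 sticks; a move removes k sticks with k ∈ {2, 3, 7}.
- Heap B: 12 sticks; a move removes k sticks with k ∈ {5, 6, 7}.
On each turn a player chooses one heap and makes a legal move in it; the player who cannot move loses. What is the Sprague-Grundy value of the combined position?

For heap A, compute g(0), g(1), … with moves {2, 3, 7}:
k:     0  1  2  3  4  5  6  7  8  9 10
g(k):  0  0  1  1  2  0  0  1  1  2  0
So g(10) = 0.
Grundy values for heap B (subtraction set {5, 6, 7}):
k:     0  1  2  3  4  5  6  7  8  9 10 11 12
g(k):  0  0  0  0  0  1  1  1  1  1  2  2  0
So g(12) = 0.
The value of a disjunctive sum is the nim-sum of the parts.
Combined value = 0 XOR 0 = 0.

0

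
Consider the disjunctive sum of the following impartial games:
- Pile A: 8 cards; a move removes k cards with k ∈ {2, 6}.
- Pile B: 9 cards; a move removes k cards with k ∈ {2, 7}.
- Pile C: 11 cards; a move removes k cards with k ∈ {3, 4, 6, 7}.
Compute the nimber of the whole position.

0

Grundy values for pile A (subtraction set {2, 6}):
k:     0  1  2  3  4  5  6  7  8
g(k):  0  0  1  1  0  0  1  1  0
So g(8) = 0.
For pile B, compute g(0), g(1), … with moves {2, 7}:
g(0) = mex{} = 0
g(1) = mex{} = 0
g(2) = mex{0} = 1
g(3) = mex{0} = 1
g(4) = mex{1} = 0
g(5) = mex{1} = 0
g(6) = mex{0} = 1
g(7) = mex{0} = 1
g(8) = mex{0,1} = 2
g(9) = mex{1} = 0
So g(9) = 0.
Build the Grundy sequence for pile C with g(k) = mex{g(k−s) : s ∈ {3, 4, 6, 7}, s ≤ k}:
k:     0  1  2  3  4  5  6  7  8  9 10 11
g(k):  0  0  0  1  1  1  2  2  2  3  0  0
So g(11) = 0.
The value of a disjunctive sum is the nim-sum of the parts.
Combined value = 0 XOR 0 XOR 0 = 0.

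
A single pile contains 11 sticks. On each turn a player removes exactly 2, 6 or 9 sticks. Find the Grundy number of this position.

3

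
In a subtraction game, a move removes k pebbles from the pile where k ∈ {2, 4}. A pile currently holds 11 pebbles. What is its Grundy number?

2

Compute g(0), g(1), … for moves {2, 4}:
g(0) = mex{} = 0
g(1) = mex{} = 0
g(2) = mex{0} = 1
g(3) = mex{0} = 1
g(4) = mex{0,1} = 2
g(5) = mex{0,1} = 2
g(6) = mex{1,2} = 0
g(7) = mex{1,2} = 0
g(8) = mex{0,2} = 1
g(9) = mex{0,2} = 1
g(10) = mex{0,1} = 2
g(11) = mex{0,1} = 2
So g(11) = 2.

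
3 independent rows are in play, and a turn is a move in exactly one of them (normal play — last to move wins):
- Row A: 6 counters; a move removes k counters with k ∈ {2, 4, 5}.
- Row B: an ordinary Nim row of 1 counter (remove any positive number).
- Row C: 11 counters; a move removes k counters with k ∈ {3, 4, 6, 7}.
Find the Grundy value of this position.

2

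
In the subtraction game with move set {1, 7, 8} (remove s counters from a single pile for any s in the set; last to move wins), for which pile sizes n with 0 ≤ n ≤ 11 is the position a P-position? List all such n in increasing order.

0, 2, 4, 6

Build the Grundy sequence with g(k) = mex{g(k−s) : s ∈ {1, 7, 8}, s ≤ k}:
k:     0  1  2  3  4  5  6  7  8  9 10 11
g(k):  0  1  0  1  0  1  0  1  2  3  2  3
The P-positions (g = 0) in 0..11 are 0, 2, 4, 6.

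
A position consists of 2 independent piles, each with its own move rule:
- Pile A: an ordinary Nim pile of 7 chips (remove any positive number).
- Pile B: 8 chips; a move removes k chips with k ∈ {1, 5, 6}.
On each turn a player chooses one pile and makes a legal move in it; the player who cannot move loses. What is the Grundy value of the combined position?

Pile A is a plain Nim pile of size 7, so its Grundy value is 7.
For pile B, compute g(0), g(1), … with moves {1, 5, 6}:
k:     0  1  2  3  4  5  6  7  8
g(k):  0  1  0  1  0  1  2  3  2
So g(8) = 2.
The value of a disjunctive sum is the nim-sum of the parts.
Combined value = 7 XOR 2 = 5.

5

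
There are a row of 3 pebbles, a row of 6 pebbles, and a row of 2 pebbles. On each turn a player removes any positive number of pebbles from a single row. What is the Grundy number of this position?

In binary:
  011  (3)
  110  (6)
  010  (2)
  ---
  111  (7)

7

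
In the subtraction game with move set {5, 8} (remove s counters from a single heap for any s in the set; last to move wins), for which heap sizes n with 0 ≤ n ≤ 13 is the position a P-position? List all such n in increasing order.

0, 1, 2, 3, 4, 13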